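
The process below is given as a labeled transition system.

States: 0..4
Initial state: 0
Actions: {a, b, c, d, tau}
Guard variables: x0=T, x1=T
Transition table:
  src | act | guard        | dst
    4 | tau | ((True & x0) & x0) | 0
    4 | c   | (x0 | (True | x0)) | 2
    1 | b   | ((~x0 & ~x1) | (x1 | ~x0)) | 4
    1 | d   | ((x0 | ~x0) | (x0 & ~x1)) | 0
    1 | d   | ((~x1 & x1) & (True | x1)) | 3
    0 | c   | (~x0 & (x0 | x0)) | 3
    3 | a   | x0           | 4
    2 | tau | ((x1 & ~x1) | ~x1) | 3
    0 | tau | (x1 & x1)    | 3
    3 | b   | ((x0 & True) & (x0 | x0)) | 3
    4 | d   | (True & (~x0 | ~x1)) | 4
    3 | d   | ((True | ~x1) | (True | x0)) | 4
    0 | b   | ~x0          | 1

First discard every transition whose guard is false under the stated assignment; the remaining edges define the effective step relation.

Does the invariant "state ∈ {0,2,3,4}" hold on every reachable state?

Answer: INVARIANT HOLDS

Analysis:
Inv-set: {0,2,3,4}
R = {0,2,3,4}
  0: ok
  2: ok
  3: ok
  4: ok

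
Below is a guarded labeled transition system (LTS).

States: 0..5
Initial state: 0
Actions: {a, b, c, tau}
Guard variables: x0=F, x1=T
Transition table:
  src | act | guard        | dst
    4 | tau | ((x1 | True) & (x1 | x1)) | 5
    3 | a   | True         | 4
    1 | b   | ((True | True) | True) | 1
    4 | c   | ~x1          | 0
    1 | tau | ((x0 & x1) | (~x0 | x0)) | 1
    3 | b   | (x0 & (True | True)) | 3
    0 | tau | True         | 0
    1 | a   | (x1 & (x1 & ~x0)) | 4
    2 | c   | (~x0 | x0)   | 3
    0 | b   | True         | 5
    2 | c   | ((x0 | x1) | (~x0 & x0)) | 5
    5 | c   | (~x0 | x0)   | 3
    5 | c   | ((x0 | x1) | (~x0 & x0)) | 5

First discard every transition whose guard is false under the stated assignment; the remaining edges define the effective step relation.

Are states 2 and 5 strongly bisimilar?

Answer: BISIMILAR

Working:
Bisimulation quotient by refinement:
  round 0: {{0,1,2,3,4,5}}
  round 1: {{0},{1},{2,5},{3},{4}}
stable after 2 split(s): 5 block(s)
[2]={2,5}  [5]={2,5}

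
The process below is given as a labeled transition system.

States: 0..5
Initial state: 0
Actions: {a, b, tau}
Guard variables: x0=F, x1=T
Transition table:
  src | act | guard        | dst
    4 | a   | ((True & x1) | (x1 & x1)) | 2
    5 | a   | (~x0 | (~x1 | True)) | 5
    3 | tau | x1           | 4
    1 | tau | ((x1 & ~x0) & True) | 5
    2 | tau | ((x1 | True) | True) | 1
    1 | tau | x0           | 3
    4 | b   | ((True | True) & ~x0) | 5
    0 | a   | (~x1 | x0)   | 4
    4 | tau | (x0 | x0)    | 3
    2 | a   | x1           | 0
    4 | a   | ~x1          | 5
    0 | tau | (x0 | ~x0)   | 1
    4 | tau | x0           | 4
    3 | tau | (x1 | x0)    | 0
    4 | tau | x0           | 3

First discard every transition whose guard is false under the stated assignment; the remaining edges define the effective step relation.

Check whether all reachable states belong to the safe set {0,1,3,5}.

Answer: INVARIANT HOLDS

Trace:
Safe = {0,1,3,5}
Reachable = {0,1,5}
  0: ✓
  1: ✓
  5: ✓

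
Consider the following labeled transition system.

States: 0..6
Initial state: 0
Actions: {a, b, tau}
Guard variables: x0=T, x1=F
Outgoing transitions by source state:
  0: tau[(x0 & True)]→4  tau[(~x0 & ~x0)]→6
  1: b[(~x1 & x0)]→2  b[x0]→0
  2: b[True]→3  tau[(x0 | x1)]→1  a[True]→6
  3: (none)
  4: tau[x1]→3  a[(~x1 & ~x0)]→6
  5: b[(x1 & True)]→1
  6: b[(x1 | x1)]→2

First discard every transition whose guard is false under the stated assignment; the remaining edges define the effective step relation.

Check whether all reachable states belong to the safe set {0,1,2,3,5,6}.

Answer: INVARIANT VIOLATED at state 4

Analysis:
Inv-set: {0,1,2,3,5,6}
R = {0,4}
  0: ✓
  4: VIOLATES
counterexample path to 4: tau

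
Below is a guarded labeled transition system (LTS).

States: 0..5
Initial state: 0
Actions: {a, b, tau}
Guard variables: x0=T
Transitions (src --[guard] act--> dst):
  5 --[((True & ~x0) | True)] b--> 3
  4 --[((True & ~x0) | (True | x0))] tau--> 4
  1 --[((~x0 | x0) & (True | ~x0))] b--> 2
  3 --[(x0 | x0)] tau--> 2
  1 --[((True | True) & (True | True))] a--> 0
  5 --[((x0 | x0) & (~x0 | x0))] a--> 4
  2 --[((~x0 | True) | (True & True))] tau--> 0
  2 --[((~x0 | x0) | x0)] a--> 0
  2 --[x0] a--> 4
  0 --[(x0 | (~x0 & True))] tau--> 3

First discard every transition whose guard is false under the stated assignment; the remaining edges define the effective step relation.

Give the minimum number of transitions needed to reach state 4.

Answer: 3

Analysis:
BFS to 4:
  depth 0: {0}
  depth 1: {3}
  depth 2: {2}
  depth 3: {4}
4 enters at depth 3; path tau·tau·a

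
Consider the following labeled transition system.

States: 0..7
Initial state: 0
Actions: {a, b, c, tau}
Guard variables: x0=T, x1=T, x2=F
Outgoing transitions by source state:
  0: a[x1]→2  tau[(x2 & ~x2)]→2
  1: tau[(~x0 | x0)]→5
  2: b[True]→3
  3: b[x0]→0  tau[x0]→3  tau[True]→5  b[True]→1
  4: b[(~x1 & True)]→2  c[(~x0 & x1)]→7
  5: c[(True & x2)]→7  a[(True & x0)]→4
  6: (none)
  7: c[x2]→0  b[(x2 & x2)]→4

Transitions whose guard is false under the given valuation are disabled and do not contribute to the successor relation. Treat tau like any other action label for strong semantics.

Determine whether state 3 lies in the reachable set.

Answer: REACHABLE

Analysis:
After dropping false guards: 8 live edges.
L0 = {0}
L1 = {2}  now seen {0,2}
L2 = {3}  now seen {0,2,3}
L3 = {1,5}  now seen {0,1,2,3,5}
L4 = {4}  now seen {0,1,2,3,4,5}
Reach set: {0,1,2,3,4,5}
trace reaching 3: a·b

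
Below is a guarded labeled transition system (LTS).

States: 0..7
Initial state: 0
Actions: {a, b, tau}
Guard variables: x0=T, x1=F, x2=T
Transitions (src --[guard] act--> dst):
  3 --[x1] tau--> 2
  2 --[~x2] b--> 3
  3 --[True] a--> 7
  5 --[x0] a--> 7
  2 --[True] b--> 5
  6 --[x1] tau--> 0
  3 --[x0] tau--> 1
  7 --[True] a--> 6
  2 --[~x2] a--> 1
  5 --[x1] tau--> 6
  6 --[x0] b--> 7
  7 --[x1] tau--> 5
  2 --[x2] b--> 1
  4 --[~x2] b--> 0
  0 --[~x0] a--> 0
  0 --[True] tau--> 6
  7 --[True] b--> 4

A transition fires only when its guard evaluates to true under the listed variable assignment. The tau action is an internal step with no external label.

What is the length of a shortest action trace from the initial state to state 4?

BFS to 4:
  depth 0: {0}
  depth 1: {6}
  depth 2: {7}
  depth 3: {4}
first hit 4 at d=3 via tau·b·b

Answer: 3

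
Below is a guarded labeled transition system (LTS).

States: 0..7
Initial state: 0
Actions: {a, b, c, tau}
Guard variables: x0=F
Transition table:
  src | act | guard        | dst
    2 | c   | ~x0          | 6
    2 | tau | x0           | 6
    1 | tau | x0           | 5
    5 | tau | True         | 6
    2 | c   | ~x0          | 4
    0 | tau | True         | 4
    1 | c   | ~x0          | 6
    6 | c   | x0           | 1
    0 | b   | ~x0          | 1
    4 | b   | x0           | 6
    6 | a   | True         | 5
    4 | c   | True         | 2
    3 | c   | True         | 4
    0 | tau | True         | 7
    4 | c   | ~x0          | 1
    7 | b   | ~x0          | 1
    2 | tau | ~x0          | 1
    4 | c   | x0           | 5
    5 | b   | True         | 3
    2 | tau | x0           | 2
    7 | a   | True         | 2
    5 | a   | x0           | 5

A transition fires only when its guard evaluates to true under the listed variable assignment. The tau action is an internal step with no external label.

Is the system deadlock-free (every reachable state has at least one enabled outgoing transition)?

Answer: DEADLOCK-FREE

Analysis:
Reachable = {0,1,2,3,4,5,6,7}
  0: b→1  tau→4  tau→7  [deg 3]
  1: c→6  [deg 1]
  2: c→4  c→6  tau→1  [deg 3]
  3: c→4  [deg 1]
  4: c→1  c→2  [deg 2]
  5: b→3  tau→6  [deg 2]
  6: a→5  [deg 1]
  7: a→2  b→1  [deg 2]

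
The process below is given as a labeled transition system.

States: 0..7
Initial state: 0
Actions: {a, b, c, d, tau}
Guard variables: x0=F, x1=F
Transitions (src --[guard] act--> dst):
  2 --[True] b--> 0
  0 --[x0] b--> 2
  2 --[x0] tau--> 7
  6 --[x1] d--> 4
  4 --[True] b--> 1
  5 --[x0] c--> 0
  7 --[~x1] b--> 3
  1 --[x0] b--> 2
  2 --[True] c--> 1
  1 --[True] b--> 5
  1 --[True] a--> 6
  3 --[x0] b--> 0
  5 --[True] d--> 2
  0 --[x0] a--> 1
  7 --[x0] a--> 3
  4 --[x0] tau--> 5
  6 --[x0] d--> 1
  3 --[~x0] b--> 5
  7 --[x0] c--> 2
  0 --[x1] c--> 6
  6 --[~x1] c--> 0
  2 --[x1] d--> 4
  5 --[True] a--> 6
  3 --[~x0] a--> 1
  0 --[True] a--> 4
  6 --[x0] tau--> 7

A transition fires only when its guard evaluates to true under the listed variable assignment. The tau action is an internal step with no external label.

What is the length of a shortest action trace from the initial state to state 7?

BFS to 7:
  depth 0: {0}
  depth 1: {4}
  depth 2: {1}
  depth 3: {5,6}
  depth 4: {2}
7 never appears.

Answer: UNREACHABLE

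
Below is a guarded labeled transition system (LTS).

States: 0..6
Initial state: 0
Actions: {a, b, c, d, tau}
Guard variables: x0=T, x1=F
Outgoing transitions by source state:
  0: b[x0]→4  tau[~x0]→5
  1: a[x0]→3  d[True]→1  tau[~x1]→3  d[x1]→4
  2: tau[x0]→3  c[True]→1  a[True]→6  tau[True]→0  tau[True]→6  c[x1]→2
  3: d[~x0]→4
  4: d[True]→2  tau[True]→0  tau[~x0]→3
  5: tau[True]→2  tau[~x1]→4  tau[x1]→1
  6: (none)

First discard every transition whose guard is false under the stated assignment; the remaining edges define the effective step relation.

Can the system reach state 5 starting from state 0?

13 transition(s) survive guard evaluation.
depth 0: {0}
depth 1: {4}  now seen {0,4}
depth 2: {2}  now seen {0,2,4}
depth 3: {1,3,6}  now seen {0,1,2,3,4,6}
R = {0,1,2,3,4,6}

Answer: UNREACHABLE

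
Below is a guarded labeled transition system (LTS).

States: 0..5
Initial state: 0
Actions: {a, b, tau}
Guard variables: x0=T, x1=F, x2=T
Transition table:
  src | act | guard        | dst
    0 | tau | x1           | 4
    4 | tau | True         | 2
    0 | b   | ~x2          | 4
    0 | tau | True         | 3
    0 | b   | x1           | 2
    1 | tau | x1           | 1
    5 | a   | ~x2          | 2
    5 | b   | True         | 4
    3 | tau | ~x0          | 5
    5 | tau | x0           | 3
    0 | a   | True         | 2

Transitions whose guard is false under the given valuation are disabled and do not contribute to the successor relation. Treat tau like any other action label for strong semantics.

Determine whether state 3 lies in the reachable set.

Answer: REACHABLE

Working:
Guard filter leaves 5 enabled edge(s).
depth 0: {0}
depth 1: {2,3}  cumulative {0,2,3}
Reachable = {0,2,3}
Path to 3: tau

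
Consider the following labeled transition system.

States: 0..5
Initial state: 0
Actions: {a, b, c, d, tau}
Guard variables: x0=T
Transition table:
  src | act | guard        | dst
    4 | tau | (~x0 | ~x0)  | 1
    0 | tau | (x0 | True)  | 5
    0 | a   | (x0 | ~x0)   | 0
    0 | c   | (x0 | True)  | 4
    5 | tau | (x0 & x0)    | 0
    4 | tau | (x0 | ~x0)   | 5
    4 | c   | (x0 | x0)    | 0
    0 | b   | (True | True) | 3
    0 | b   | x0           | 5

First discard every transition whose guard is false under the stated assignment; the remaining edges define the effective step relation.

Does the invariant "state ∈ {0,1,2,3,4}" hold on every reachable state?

Answer: INVARIANT VIOLATED at state 5

Analysis:
Allowed set {0,1,2,3,4}
Reachable = {0,3,4,5}
  0: ok
  3: ok
  4: ok
  5: ✗ unsafe
witness against invariant: tau → 5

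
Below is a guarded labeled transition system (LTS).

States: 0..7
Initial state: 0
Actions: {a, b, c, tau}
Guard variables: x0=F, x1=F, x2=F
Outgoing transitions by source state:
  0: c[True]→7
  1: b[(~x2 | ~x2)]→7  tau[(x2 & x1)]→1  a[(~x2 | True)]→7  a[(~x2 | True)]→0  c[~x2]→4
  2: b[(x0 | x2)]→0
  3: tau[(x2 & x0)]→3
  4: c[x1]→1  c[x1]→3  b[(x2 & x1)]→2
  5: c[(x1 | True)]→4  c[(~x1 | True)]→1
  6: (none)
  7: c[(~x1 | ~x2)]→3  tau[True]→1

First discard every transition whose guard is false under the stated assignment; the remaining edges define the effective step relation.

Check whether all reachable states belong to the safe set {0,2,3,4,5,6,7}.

Inv-set: {0,2,3,4,5,6,7}
Reachable = {0,1,3,4,7}
  0: ok
  1: VIOLATES
  3: ok
  4: ok
  7: ok
witness against invariant: c·tau → 1

Answer: INVARIANT VIOLATED at state 1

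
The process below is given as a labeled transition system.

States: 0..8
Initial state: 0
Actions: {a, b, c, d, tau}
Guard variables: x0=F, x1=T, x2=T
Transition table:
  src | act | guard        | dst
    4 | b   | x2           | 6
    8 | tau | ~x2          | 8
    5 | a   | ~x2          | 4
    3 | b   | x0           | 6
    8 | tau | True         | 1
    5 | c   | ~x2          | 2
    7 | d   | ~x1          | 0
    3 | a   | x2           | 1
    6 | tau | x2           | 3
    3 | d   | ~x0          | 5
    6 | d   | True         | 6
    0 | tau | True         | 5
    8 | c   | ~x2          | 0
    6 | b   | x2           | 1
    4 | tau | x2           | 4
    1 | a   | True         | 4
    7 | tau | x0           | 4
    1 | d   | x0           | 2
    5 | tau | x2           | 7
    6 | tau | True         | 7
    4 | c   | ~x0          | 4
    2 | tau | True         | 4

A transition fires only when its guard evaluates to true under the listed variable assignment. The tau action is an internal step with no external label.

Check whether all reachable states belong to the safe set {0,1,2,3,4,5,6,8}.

Answer: INVARIANT VIOLATED at state 7

Working:
Allowed set {0,1,2,3,4,5,6,8}
R = {0,5,7}
  0: safe
  5: safe
  7: VIOLATES
witness against invariant: tau·tau → 7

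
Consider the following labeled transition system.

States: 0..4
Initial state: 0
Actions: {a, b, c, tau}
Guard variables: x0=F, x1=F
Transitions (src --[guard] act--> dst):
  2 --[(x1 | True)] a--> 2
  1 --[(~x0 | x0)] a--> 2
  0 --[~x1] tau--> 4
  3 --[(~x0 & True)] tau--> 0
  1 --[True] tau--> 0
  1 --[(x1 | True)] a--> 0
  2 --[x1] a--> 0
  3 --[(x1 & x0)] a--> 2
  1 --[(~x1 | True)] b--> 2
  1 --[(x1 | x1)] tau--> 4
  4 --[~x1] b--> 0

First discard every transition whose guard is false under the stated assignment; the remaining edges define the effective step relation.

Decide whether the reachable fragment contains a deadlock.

Reachable = {0,4}
  0: tau→4  [deg 1]
  4: b→0  [deg 1]

Answer: DEADLOCK-FREE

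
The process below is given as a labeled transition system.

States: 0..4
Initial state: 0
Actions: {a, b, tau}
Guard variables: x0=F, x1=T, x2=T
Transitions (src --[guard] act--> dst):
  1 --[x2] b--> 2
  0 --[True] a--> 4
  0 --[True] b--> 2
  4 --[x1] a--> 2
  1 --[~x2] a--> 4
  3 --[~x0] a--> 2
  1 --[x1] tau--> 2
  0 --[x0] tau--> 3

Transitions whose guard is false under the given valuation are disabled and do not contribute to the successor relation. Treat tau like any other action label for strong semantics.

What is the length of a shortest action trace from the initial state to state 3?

Breadth-first toward 3:
  Layer 0: {0}
  Layer 1: {2,4}
3 never appears.

Answer: UNREACHABLE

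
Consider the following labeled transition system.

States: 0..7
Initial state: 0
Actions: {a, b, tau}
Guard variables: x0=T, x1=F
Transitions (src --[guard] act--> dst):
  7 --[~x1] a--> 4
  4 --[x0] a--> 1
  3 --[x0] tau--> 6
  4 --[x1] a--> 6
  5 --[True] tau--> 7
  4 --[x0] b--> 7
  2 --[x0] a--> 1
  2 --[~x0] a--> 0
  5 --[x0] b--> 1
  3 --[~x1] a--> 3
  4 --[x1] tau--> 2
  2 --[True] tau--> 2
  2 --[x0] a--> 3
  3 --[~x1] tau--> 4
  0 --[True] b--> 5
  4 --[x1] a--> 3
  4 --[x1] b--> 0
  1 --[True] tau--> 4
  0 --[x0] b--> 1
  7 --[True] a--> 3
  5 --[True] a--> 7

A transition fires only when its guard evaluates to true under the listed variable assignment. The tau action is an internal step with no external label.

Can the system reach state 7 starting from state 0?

16 transition(s) survive guard evaluation.
Layer 0: {0}
Layer 1: {1,5}  cumulative {0,1,5}
Layer 2: {4,7}  cumulative {0,1,4,5,7}
Layer 3: {3}  cumulative {0,1,3,4,5,7}
Layer 4: {6}  cumulative {0,1,3,4,5,6,7}
R = {0,1,3,4,5,6,7}
Path to 7: b·tau

Answer: REACHABLE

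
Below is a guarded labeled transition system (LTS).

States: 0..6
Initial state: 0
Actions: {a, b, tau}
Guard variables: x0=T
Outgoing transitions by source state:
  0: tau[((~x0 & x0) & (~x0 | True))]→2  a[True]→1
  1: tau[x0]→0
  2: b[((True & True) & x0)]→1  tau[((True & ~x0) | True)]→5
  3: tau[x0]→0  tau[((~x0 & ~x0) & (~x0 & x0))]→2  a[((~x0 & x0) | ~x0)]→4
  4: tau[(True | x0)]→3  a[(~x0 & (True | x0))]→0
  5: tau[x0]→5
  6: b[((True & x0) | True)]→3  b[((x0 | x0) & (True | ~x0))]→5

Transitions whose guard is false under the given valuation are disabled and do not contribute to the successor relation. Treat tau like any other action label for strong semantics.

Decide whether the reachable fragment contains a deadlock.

Reachable = {0,1}
  0: a→1  [1 out]
  1: tau→0  [1 out]

Answer: DEADLOCK-FREE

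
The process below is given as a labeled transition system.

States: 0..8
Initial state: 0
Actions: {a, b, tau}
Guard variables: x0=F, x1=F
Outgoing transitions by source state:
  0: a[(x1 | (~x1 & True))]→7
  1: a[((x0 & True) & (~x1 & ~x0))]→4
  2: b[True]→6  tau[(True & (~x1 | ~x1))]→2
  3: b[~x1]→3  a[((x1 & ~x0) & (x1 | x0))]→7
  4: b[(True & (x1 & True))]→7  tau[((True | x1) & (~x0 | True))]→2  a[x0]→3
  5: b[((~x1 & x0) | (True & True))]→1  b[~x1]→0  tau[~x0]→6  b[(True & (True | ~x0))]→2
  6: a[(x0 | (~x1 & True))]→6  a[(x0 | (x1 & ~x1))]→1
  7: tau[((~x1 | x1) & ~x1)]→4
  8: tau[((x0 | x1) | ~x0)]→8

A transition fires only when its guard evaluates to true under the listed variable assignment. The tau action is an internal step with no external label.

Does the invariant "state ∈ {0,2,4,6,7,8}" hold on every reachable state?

Answer: INVARIANT HOLDS

Working:
Allowed set {0,2,4,6,7,8}
Reach set: {0,2,4,6,7}
  0: safe
  2: safe
  4: safe
  6: safe
  7: safe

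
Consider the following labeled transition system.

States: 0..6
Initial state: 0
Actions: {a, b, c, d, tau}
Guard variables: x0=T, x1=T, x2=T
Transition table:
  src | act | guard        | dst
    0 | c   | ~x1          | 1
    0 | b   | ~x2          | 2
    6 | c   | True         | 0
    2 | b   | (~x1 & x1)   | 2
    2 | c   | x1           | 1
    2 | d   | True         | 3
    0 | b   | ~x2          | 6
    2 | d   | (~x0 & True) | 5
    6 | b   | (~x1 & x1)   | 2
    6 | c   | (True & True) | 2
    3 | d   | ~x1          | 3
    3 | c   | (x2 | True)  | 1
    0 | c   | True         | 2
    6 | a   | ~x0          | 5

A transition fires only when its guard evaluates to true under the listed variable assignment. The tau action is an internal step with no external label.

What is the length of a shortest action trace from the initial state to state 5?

Answer: UNREACHABLE

Trace:
BFS to 5:
  Layer 0: {0}
  Layer 1: {2}
  Layer 2: {1,3}
5 never appears.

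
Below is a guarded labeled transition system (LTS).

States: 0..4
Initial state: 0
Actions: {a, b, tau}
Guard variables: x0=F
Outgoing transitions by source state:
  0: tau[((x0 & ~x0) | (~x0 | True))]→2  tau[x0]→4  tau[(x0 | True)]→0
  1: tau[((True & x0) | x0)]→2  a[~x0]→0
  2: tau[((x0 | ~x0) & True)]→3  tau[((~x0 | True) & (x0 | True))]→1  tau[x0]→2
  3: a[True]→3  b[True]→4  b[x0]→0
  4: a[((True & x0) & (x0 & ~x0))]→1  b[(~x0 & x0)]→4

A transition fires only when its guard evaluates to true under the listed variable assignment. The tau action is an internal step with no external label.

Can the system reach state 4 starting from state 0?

7 transition(s) survive guard evaluation.
L0 = {0}
L1 = {2}  total {0,2}
L2 = {1,3}  total {0,1,2,3}
L3 = {4}  total {0,1,2,3,4}
Reach set: {0,1,2,3,4}
Path to 4: tau·tau·b

Answer: REACHABLE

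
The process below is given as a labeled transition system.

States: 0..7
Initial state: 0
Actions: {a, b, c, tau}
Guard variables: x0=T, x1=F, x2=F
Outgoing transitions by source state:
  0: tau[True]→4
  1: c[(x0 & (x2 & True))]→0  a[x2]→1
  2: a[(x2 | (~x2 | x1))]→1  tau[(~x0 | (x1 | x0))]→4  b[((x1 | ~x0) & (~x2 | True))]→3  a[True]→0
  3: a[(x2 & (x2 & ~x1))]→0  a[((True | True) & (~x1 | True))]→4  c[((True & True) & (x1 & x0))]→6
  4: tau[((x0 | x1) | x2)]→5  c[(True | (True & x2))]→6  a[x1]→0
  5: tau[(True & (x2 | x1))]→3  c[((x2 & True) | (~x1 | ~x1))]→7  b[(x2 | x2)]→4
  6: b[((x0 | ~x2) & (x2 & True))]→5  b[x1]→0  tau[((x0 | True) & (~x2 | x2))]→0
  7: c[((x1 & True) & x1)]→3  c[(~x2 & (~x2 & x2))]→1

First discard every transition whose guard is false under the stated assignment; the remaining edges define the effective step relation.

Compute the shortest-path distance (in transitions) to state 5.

Breadth-first toward 5:
  L0 = {0}
  L1 = {4}
  L2 = {5,6}
first hit 5 at d=2 via tau·tau

Answer: 2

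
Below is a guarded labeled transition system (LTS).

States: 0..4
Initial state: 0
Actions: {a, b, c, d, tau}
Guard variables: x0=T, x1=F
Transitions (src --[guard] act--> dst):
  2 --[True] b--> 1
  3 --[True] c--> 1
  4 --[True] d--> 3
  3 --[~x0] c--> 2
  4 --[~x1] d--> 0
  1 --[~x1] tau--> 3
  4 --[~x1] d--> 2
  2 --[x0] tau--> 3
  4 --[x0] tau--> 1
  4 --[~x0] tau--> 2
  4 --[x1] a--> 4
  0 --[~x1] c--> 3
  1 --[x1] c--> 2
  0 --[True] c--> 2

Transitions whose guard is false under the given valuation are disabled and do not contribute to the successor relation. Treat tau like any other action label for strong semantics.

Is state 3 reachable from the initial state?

Answer: REACHABLE

Analysis:
10 transition(s) survive guard evaluation.
L0 = {0}
L1 = {2,3}  now seen {0,2,3}
L2 = {1}  now seen {0,1,2,3}
Reach set: {0,1,2,3}
Path to 3: c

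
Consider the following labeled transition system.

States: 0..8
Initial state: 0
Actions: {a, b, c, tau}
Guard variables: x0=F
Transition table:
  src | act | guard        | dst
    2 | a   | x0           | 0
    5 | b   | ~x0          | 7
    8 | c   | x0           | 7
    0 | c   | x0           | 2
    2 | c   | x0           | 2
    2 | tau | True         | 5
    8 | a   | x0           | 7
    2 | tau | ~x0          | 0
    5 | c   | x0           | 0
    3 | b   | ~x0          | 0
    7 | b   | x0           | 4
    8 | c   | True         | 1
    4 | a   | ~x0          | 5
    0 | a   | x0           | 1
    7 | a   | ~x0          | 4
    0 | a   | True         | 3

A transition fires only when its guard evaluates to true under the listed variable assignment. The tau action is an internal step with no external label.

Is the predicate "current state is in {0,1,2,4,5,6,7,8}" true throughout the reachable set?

Safe = {0,1,2,4,5,6,7,8}
Reach set: {0,3}
  0: safe
  3: outside
counterexample path to 3: a

Answer: INVARIANT VIOLATED at state 3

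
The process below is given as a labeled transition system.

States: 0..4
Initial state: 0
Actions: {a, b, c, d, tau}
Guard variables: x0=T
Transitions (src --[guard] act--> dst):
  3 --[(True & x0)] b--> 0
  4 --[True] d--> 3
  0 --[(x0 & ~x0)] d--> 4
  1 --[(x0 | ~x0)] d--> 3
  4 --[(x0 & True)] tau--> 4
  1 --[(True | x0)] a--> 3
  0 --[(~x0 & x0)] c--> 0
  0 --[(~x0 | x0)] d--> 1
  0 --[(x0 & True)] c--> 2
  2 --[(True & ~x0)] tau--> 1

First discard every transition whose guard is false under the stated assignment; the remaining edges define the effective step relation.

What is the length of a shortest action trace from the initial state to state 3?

Answer: 2

Trace:
BFS to 3:
  depth 0: {0}
  depth 1: {1,2}
  depth 2: {3}
3 enters at depth 2; path d·a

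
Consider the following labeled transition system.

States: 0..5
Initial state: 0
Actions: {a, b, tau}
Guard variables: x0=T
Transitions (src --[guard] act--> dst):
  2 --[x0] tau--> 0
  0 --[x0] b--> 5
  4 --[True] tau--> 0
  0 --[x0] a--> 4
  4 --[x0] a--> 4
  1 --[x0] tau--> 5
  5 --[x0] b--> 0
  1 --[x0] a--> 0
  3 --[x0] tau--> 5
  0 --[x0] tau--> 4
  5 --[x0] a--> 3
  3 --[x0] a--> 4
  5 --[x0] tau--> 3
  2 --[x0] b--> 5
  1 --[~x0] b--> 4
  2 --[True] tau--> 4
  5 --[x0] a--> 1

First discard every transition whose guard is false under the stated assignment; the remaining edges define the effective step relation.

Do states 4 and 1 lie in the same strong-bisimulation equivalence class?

Bisimulation quotient by refinement:
  π0 = {{0,1,2,3,4,5}}
  π1 = {{0,5},{1,3,4},{2}}
  π2 = {{0,5},{1},{2},{3,4}}
  π3 = {{0},{1},{2},{3,4},{5}}
  π4 = {{0},{1},{2},{3},{4},{5}}
stable after 5 split(s): 6 block(s)
class of 4: {4}; class of 1: {1}

Answer: NOT BISIMILAR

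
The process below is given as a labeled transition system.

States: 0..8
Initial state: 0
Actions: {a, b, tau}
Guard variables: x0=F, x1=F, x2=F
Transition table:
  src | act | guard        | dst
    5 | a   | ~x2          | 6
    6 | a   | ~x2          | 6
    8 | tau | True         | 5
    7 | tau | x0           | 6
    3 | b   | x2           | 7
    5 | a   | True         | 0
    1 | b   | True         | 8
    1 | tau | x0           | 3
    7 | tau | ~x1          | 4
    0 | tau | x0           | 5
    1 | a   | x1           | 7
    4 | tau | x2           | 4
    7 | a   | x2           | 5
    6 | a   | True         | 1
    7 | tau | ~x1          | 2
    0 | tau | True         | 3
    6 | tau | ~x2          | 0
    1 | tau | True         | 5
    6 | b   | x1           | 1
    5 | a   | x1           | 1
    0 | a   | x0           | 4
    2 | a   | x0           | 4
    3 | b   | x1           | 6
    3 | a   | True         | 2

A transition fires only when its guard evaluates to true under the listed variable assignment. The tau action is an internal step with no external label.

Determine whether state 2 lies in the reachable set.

12 transition(s) survive guard evaluation.
Layer 0: {0}
Layer 1: {3}  now seen {0,3}
Layer 2: {2}  now seen {0,2,3}
R = {0,2,3}
witness 2: tau·a

Answer: REACHABLE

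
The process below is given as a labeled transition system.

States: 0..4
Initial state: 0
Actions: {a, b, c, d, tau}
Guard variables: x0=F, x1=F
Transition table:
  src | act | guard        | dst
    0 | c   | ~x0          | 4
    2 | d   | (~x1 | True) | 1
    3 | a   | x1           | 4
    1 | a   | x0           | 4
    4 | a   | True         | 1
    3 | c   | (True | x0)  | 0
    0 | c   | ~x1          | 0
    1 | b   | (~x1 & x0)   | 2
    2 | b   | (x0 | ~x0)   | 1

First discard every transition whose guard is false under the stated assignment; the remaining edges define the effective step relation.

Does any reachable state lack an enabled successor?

Answer: DEADLOCK at state 1

Trace:
R = {0,1,4}
  0: c→0  c→4  [2 out]
  1: ∅  [deadlock]
  4: a→1  [1 out]
trace reaching 1: c·a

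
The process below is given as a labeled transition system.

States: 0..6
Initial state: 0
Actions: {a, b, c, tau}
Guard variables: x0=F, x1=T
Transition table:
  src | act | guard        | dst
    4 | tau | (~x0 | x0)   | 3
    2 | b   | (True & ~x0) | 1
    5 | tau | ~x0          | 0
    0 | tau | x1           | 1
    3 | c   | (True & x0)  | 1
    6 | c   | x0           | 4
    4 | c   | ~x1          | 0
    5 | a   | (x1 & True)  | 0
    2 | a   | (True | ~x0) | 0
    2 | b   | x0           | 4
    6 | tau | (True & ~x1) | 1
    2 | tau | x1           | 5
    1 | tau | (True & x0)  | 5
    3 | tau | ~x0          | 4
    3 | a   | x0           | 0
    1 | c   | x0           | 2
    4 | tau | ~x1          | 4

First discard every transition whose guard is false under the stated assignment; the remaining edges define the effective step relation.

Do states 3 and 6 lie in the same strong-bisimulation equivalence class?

Compute ~ classes (split until stable):
  P[0] = {{0,1,2,3,4,5,6}}
  P[1] = {{0,3,4},{1,6},{2},{5}}
  P[2] = {{0},{1,6},{2},{3,4},{5}}
Fixed point at round 3; 5 class(es).
3∈{3,4}, 6∈{1,6}

Answer: NOT BISIMILAR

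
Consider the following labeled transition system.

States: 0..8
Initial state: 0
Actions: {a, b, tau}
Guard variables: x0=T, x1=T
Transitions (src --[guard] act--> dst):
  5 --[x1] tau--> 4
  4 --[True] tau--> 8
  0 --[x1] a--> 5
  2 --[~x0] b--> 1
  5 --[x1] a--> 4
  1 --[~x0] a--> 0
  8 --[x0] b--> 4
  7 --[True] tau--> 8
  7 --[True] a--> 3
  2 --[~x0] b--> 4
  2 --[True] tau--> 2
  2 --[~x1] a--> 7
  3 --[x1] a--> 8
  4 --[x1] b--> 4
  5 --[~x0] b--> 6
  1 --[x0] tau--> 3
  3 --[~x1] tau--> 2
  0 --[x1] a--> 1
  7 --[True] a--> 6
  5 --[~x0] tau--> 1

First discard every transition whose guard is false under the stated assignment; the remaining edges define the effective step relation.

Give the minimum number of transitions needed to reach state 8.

Answer: 3

Trace:
Layered search for 8:
  Layer 0: {0}
  Layer 1: {1,5}
  Layer 2: {3,4}
  Layer 3: {8}
8 enters at depth 3; path a·tau·a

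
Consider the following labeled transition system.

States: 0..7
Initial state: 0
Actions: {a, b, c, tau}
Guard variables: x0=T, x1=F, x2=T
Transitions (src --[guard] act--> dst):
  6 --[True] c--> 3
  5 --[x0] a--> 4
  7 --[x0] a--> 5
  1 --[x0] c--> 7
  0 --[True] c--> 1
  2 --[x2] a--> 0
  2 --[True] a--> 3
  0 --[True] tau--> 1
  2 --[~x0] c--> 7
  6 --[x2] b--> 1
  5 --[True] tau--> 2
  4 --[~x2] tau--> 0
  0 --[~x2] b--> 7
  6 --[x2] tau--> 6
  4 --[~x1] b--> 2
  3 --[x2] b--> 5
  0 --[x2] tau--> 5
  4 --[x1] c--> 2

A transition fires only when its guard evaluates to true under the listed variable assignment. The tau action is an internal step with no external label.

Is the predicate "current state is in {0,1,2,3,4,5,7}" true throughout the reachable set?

Allowed set {0,1,2,3,4,5,7}
R = {0,1,2,3,4,5,7}
  0: ✓
  1: ✓
  2: ✓
  3: ✓
  4: ✓
  5: ✓
  7: ✓

Answer: INVARIANT HOLDS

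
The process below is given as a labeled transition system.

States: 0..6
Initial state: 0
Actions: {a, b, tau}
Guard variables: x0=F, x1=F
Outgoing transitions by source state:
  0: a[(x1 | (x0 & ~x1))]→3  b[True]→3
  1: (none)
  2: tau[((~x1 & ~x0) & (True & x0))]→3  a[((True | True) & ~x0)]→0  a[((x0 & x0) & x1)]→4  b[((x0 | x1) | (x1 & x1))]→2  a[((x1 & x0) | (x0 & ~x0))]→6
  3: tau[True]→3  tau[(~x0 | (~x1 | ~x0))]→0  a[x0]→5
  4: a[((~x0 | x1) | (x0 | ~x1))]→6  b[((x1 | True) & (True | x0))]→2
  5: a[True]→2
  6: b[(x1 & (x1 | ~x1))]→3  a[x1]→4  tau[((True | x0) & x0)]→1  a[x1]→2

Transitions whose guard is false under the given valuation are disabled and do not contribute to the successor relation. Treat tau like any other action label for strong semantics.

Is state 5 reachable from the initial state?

Answer: UNREACHABLE

Analysis:
After dropping false guards: 7 live edges.
Layer 0: {0}
Layer 1: {3}  now seen {0,3}
R = {0,3}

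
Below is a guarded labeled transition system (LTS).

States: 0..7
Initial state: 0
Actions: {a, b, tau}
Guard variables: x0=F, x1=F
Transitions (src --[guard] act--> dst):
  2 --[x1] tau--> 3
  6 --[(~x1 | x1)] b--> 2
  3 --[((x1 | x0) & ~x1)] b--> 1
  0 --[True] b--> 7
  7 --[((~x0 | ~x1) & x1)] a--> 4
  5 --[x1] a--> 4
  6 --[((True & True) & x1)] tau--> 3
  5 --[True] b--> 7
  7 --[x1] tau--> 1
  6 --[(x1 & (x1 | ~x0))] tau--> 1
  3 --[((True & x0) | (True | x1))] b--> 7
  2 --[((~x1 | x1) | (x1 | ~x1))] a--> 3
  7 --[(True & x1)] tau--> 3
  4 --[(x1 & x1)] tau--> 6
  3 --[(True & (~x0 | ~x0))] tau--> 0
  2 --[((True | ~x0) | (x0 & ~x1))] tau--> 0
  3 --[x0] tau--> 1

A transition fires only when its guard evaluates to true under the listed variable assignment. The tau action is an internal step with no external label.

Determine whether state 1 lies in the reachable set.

Guard filter leaves 7 enabled edge(s).
L0 = {0}
L1 = {7}  total {0,7}
Reach set: {0,7}

Answer: UNREACHABLE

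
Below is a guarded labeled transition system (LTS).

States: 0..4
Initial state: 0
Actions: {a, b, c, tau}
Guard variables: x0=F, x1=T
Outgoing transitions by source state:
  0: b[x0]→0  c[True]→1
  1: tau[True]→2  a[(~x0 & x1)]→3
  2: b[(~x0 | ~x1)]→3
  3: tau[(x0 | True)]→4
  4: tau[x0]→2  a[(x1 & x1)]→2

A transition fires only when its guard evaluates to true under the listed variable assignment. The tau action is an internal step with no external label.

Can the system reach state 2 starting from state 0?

Guard filter leaves 6 enabled edge(s).
Layer 0: {0}
Layer 1: {1}  cumulative {0,1}
Layer 2: {2,3}  cumulative {0,1,2,3}
Layer 3: {4}  cumulative {0,1,2,3,4}
Reachable = {0,1,2,3,4}
witness 2: c·tau

Answer: REACHABLE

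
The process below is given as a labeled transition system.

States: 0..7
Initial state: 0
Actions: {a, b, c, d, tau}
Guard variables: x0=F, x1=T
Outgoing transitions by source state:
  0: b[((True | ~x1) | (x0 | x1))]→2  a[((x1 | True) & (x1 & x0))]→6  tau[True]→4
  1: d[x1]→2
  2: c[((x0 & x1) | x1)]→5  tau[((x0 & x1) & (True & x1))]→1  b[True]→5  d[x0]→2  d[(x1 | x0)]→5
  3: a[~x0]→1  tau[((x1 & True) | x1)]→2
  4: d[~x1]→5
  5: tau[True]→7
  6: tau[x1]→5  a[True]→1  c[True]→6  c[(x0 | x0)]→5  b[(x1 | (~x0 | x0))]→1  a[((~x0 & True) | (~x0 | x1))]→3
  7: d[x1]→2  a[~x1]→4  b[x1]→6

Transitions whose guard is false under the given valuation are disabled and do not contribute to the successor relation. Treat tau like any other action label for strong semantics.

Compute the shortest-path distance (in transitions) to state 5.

Answer: 2

Analysis:
Breadth-first toward 5:
  L0 = {0}
  L1 = {2,4}
  L2 = {5}
5 enters at depth 2; path b·b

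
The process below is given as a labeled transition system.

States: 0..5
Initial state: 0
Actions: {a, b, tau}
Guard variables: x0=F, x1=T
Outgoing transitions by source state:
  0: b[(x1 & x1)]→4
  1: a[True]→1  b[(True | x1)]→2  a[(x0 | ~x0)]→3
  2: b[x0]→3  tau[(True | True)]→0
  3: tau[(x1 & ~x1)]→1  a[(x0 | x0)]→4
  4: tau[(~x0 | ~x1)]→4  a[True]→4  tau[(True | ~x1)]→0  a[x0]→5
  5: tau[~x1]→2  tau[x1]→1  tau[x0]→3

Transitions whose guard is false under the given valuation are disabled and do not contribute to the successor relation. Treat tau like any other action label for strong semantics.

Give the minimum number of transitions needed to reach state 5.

BFS to 5:
  L0 = {0}
  L1 = {4}
5 never appears.

Answer: UNREACHABLE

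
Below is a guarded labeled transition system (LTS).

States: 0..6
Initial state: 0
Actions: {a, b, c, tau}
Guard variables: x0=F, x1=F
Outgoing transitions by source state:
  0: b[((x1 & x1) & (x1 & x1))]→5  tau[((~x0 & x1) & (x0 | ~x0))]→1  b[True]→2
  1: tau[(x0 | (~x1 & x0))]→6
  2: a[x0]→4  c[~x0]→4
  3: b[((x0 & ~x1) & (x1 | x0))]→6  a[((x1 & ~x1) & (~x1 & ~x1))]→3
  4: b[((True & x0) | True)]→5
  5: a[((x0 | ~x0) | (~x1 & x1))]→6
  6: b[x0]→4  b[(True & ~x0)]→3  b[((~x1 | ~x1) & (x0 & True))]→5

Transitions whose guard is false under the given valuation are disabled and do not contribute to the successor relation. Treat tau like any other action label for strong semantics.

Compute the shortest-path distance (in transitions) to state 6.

Layered search for 6:
  L0 = {0}
  L1 = {2}
  L2 = {4}
  L3 = {5}
  L4 = {6}
depth(6)=4, e.g. b·c·b·a

Answer: 4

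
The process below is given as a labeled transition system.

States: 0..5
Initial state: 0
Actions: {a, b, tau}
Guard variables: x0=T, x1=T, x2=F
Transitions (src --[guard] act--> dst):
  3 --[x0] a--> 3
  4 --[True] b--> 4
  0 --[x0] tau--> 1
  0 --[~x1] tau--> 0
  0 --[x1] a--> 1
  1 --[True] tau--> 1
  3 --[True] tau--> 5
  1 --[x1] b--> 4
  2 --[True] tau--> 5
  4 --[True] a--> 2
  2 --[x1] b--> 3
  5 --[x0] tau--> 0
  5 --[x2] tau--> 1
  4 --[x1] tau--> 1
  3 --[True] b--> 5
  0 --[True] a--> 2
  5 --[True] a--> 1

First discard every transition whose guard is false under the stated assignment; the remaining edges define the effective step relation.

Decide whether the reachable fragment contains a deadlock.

Answer: DEADLOCK-FREE

Trace:
Reachable = {0,1,2,3,4,5}
  0: a→1  a→2  tau→1  [3 exit(s)]
  1: b→4  tau→1  [2 exit(s)]
  2: b→3  tau→5  [2 exit(s)]
  3: a→3  b→5  tau→5  [3 exit(s)]
  4: a→2  b→4  tau→1  [3 exit(s)]
  5: a→1  tau→0  [2 exit(s)]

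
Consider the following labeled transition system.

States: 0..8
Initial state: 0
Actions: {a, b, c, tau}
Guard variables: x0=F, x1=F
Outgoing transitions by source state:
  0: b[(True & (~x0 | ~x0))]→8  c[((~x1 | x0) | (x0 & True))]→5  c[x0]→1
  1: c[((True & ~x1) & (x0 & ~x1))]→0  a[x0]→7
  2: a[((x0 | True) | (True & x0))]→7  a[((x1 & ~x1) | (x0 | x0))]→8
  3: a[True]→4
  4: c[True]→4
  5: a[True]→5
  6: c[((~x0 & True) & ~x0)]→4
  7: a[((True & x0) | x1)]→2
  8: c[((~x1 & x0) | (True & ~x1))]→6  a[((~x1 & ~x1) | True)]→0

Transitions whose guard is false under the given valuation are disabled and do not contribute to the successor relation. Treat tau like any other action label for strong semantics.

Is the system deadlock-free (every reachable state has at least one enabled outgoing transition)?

Answer: DEADLOCK-FREE

Trace:
Reachable = {0,4,5,6,8}
  0: b→8  c→5  [deg 2]
  4: c→4  [deg 1]
  5: a→5  [deg 1]
  6: c→4  [deg 1]
  8: a→0  c→6  [deg 2]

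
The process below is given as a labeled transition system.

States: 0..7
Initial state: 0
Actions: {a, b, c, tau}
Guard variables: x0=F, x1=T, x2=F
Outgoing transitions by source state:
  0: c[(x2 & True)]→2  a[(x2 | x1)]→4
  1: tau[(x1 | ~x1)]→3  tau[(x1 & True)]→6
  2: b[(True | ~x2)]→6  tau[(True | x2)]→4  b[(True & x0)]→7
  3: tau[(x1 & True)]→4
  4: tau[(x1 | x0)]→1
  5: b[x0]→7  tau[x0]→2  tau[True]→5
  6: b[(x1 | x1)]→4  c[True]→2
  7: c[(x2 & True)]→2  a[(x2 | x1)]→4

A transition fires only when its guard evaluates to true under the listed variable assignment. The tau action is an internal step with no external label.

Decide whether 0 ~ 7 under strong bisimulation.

Refine partition for ~:
  round 0: {{0,1,2,3,4,5,6,7}}
  round 1: {{0,7},{1,3,4,5},{2},{6}}
  round 2: {{0,7},{1},{2},{3,4,5},{6}}
  round 3: {{0,7},{1},{2},{3,5},{4},{6}}
  round 4: {{0,7},{1},{2},{3},{4},{5},{6}}
stable after 5 split(s): 7 block(s)
[0]={0,7}  [7]={0,7}

Answer: BISIMILAR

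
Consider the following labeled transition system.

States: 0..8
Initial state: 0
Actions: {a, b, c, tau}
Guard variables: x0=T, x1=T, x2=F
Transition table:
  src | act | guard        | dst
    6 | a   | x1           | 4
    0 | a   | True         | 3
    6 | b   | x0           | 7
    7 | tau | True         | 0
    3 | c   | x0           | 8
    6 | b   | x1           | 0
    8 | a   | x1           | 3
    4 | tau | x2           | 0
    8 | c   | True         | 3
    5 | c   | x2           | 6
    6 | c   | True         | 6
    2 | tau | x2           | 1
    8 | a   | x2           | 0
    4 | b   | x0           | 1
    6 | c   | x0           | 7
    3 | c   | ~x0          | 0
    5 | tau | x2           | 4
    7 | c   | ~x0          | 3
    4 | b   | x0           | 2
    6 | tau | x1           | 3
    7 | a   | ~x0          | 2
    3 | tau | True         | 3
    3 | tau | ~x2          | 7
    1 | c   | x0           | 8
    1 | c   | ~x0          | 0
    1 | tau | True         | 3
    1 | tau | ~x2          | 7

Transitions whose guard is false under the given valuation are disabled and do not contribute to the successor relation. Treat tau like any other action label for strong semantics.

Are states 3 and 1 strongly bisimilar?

Bisimulation quotient by refinement:
  π0 = {{0,1,2,3,4,5,6,7,8}}
  π1 = {{0},{1,3},{2,5},{4},{6},{7},{8}}
stable after 2 split(s): 7 block(s)
class of 3: {1,3}; class of 1: {1,3}

Answer: BISIMILAR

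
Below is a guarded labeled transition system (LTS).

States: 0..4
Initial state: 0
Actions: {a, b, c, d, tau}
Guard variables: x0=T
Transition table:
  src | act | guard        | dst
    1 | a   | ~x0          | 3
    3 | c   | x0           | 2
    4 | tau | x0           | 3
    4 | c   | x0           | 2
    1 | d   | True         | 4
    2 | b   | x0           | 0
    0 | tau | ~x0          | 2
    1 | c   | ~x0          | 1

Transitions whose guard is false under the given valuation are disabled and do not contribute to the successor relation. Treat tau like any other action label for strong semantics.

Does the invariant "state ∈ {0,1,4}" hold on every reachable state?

Safe = {0,1,4}
R = {0}
  0: ok

Answer: INVARIANT HOLDS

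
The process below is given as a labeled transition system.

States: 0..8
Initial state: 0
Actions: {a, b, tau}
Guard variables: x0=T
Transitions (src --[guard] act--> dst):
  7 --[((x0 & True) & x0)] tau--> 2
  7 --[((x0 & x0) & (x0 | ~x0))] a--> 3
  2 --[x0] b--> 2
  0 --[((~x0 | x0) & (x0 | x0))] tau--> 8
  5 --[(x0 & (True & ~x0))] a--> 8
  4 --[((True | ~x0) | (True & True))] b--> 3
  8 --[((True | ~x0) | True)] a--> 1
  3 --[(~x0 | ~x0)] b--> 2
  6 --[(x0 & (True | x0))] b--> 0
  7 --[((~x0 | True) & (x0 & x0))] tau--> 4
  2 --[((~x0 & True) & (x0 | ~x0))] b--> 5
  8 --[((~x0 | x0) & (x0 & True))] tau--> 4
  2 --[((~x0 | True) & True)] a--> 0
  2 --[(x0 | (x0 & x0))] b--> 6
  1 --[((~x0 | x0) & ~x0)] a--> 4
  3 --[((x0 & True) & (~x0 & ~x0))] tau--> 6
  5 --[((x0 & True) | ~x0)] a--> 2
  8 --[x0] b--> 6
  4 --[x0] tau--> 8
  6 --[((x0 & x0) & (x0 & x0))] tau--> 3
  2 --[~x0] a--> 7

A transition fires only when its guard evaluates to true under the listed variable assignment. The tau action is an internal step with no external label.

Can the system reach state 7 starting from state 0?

After dropping false guards: 15 live edges.
depth 0: {0}
depth 1: {8}  cumulative {0,8}
depth 2: {1,4,6}  cumulative {0,1,4,6,8}
depth 3: {3}  cumulative {0,1,3,4,6,8}
Reachable = {0,1,3,4,6,8}

Answer: UNREACHABLE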